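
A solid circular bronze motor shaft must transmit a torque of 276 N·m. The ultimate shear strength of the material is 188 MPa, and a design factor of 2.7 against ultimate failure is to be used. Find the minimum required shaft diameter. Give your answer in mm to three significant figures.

Allowable shear stress τ_allow = 188/2.7 = 69.63 MPa.
For a solid shaft τ = 16T/(πd³), so d³ = 16T/(π τ_allow) = 16×276000/(π×69.63) = 20190 mm³.
d = (20190)^(1/3) = 27.23 mm.

d = 27.2 mm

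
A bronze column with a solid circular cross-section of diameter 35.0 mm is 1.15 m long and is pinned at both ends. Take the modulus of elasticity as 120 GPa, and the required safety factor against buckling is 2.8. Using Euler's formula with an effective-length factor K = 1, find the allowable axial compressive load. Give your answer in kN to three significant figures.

P_allow = 23.6 kN

I = πd⁴/64 = π×35.0⁴/64 = 73660 mm⁴.
Effective length L_e = KL = 1×1.15 m = 1150 mm.
Euler critical load P_cr = π²EI/L_e² = π²×120000×73660/1150² = 65970 N.
P_allow = P_cr/n = 65970/2.8 = 23560 N.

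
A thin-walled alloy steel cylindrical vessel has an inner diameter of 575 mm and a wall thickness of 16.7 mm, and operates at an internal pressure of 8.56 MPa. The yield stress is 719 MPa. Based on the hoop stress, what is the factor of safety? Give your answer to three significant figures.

n = 4.88

σ_h = pD/(2t) = 8.56×575/(2×16.7) = 147.4 MPa.
n = 719/147.4 = 4.879.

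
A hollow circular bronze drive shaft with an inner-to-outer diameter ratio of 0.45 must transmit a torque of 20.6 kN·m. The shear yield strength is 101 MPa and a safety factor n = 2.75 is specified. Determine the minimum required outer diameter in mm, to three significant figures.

τ_allow = 101/2.75 = 36.73 MPa.
For a hollow shaft τ = 16T/[πd_o³(1−k⁴)] with k = 0.45, so 1−k⁴ = 0.9590.
d_o³ = 16T/[π τ_allow (1−k⁴)] = 16×2.0600×10^7/(π×36.73×0.9590) = 2.979×10^6 mm³.
d_o = 143.9 mm.

d_o = 144 mm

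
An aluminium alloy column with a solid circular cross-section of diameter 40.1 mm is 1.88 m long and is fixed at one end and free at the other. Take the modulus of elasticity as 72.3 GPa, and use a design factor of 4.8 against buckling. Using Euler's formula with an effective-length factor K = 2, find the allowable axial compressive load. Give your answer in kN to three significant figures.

I = πd⁴/64 = π×40.1⁴/64 = 126900 mm⁴.
Effective length L_e = KL = 2×1.88 m = 3760 mm.
Euler critical load P_cr = π²EI/L_e² = π²×72300×126900/3760² = 6406 N.
P_allow = P_cr/n = 6406/4.8 = 1335 N.

P_allow = 1.33 kN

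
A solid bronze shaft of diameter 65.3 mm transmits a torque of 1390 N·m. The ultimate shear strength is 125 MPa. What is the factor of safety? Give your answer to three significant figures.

τ = 16T/(πd³) = 16×1390000/(π×65.3³) = 25.42 MPa.
n = τ_limit/τ = 125/25.42 = 4.917.

n = 4.92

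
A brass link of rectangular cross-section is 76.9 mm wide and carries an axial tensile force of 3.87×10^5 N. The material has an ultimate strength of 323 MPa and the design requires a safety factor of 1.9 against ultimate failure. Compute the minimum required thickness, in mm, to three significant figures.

t = 29.6 mm

σ_allow = 323/1.9 = 170.0 MPa.
Required area A = F/σ_allow = 387000/170.0 = 2276 mm².
t = A/w = 2276/76.9 = 29.60 mm.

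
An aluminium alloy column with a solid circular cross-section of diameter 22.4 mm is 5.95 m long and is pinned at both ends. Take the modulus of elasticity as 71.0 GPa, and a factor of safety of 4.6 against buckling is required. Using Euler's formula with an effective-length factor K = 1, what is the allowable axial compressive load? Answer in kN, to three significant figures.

I = πd⁴/64 = π×22.4⁴/64 = 12360 mm⁴.
Effective length L_e = KL = 1×5.95 m = 5950 mm.
Euler critical load P_cr = π²EI/L_e² = π²×71000×12360/5950² = 244.6 N.
P_allow = P_cr/n = 244.6/4.6 = 53.18 N.

P_allow = 0.0532 kN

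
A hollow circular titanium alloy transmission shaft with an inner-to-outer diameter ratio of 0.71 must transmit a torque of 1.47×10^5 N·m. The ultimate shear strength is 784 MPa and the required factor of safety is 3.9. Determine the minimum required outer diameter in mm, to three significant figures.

τ_allow = 784/3.9 = 201.0 MPa.
For a hollow shaft τ = 16T/[πd_o³(1−k⁴)] with k = 0.71, so 1−k⁴ = 0.7459.
d_o³ = 16T/[π τ_allow (1−k⁴)] = 16×1.4700×10^8/(π×201.0×0.7459) = 4.993×10^6 mm³.
d_o = 170.9 mm.

d_o = 171 mm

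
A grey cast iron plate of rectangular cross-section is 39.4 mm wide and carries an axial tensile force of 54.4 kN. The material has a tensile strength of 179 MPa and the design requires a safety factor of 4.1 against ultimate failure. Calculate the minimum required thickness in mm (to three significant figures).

σ_allow = 179/4.1 = 43.66 MPa.
Required area A = F/σ_allow = 54400/43.66 = 1246 mm².
t = A/w = 1246/39.4 = 31.63 mm.

t = 31.6 mm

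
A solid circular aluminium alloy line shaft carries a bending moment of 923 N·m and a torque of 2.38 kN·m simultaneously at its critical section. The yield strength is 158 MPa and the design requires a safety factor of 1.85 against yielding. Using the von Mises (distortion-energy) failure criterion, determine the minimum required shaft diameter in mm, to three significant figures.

d = 64.6 mm

σ_allow = σ_y/n = 158/1.85 = 85.41 MPa.
For a solid shaft σ_b = 32M/(πd³) and τ = 16T/(πd³), so the von Mises stress is σ' = (16/πd³)·√(4M²+3T²).
√(4M²+3T²) = √(4×(923000)² + 3×(2.380×10^6)²) = 4.517×10^6 N·mm.
d³ = 16×4.517×10^6/(π×85.41) = 269300 mm³.
d = 64.58 mm.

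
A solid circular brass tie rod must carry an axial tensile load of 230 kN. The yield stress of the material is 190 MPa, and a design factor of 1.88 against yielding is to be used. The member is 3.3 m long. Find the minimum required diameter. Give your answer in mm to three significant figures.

d = 53.8 mm

Allowable stress σ_allow = 190/1.88 = 101.1 MPa.
Required area A = F/σ_allow = 230000/101.1 = 2276 mm².
A = πd²/4 → d = √(4A/π) = 53.83 mm.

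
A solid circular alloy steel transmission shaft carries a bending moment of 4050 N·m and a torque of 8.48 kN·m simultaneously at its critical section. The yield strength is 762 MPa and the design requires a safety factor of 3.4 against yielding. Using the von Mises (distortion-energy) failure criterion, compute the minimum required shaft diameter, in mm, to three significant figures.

d = 72.5 mm

σ_allow = σ_y/n = 762/3.4 = 224.1 MPa.
For a solid shaft σ_b = 32M/(πd³) and τ = 16T/(πd³), so the von Mises stress is σ' = (16/πd³)·√(4M²+3T²).
√(4M²+3T²) = √(4×(4.050×10^6)² + 3×(8.480×10^6)²) = 1.677×10^7 N·mm.
d³ = 16×1.677×10^7/(π×224.1) = 381200 mm³.
d = 72.51 mm.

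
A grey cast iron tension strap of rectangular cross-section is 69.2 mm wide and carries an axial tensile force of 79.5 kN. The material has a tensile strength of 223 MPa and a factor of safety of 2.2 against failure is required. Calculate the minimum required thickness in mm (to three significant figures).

σ_allow = 223/2.2 = 101.4 MPa.
Required area A = F/σ_allow = 79500/101.4 = 784.3 mm².
t = A/w = 784.3/69.2 = 11.33 mm.

t = 11.3 mm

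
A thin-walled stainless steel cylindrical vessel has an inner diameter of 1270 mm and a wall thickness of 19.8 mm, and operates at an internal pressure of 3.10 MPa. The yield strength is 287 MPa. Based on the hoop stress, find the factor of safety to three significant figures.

n = 2.89

σ_h = pD/(2t) = 3.10×1270/(2×19.8) = 99.42 MPa.
n = 287/99.42 = 2.887.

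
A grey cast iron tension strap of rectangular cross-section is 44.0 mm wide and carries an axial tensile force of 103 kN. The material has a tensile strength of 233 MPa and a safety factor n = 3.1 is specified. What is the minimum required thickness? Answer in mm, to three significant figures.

σ_allow = 233/3.1 = 75.16 MPa.
Required area A = F/σ_allow = 103000/75.16 = 1370 mm².
t = A/w = 1370/44.0 = 31.15 mm.

t = 31.1 mm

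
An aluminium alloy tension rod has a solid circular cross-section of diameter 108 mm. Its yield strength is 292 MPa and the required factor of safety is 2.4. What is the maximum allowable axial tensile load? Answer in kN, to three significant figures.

σ_allow = 292/2.4 = 121.7 MPa.
A = πd²/4 = π×108²/4 = 9161 mm².
F_allow = σ_allow × A = 121.7×9161 = 1.115×10^6 N.

F_allow = 1110 kN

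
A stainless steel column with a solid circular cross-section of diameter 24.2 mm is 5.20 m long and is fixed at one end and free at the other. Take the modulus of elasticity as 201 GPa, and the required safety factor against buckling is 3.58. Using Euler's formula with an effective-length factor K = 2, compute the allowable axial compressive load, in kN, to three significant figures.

P_allow = 0.0863 kN

I = πd⁴/64 = π×24.2⁴/64 = 16840 mm⁴.
Effective length L_e = KL = 2×5.20 m = 10400 mm.
Euler critical load P_cr = π²EI/L_e² = π²×201000×16840/10400² = 308.8 N.
P_allow = P_cr/n = 308.8/3.58 = 86.25 N.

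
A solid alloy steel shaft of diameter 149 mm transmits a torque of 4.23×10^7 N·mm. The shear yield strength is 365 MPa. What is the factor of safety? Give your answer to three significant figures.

τ = 16T/(πd³) = 16×4.2300×10^7/(π×149³) = 65.13 MPa.
n = τ_limit/τ = 365/65.13 = 5.605.

n = 5.60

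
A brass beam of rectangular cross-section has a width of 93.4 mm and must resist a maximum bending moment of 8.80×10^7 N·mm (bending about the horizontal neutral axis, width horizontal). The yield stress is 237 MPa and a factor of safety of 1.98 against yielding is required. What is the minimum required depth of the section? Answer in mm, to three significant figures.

σ_allow = 237/1.98 = 119.7 MPa.
For a rectangular section σ = 6M/(bh²), so h² = 6M/(b σ_allow) = 6×8.8000×10^7/(93.4×119.7) = 47230 mm².
h = 217.3 mm.

h = 217 mm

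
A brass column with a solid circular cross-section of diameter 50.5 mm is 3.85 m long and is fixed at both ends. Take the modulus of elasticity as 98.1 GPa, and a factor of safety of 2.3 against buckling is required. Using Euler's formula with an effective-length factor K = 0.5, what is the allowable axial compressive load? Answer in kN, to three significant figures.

P_allow = 36.3 kN

I = πd⁴/64 = π×50.5⁴/64 = 319300 mm⁴.
Effective length L_e = KL = 0.5×3.85 m = 1925 mm.
Euler critical load P_cr = π²EI/L_e² = π²×98100×319300/1925² = 83410 N.
P_allow = P_cr/n = 83410/2.3 = 36270 N.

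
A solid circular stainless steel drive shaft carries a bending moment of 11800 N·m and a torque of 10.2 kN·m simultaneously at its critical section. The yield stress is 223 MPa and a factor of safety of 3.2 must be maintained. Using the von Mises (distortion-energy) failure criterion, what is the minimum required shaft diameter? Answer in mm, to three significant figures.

σ_allow = σ_y/n = 223/3.2 = 69.69 MPa.
For a solid shaft σ_b = 32M/(πd³) and τ = 16T/(πd³), so the von Mises stress is σ' = (16/πd³)·√(4M²+3T²).
√(4M²+3T²) = √(4×(1.180×10^7)² + 3×(1.020×10^7)²) = 2.948×10^7 N·mm.
d³ = 16×2.948×10^7/(π×69.69) = 2.154×10^6 mm³.
d = 129.2 mm.

d = 129 mm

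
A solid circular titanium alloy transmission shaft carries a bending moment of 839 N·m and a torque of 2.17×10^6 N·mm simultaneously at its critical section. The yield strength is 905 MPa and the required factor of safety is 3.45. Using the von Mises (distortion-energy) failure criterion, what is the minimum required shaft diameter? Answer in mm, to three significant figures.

d = 43.1 mm

σ_allow = σ_y/n = 905/3.45 = 262.3 MPa.
For a solid shaft σ_b = 32M/(πd³) and τ = 16T/(πd³), so the von Mises stress is σ' = (16/πd³)·√(4M²+3T²).
√(4M²+3T²) = √(4×(839000)² + 3×(2.170×10^6)²) = 4.116×10^6 N·mm.
d³ = 16×4.116×10^6/(π×262.3) = 79910 mm³.
d = 43.07 mm.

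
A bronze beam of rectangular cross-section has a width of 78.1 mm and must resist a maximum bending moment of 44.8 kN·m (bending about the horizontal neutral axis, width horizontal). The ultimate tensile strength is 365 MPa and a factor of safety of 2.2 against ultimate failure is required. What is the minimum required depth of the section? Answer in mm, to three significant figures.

h = 144 mm

σ_allow = 365/2.2 = 165.9 MPa.
For a rectangular section σ = 6M/(bh²), so h² = 6M/(b σ_allow) = 6×4.4800×10^7/(78.1×165.9) = 20740 mm².
h = 144.0 mm.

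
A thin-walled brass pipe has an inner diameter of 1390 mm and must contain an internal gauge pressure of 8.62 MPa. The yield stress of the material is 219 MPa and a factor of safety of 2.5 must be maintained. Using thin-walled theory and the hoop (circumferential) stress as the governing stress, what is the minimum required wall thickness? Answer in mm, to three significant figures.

σ_allow = 219/2.5 = 87.60 MPa.
Hoop stress σ_h = pD/(2t), so t = pD/(2σ_allow) = 8.62×1390/(2×87.60) = 68.39 mm.

t = 68.4 mm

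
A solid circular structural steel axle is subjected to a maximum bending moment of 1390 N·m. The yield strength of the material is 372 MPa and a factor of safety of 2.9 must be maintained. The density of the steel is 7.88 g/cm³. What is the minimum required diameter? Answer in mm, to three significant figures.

d = 48.0 mm

σ_allow = 372/2.9 = 128.3 MPa.
For a solid circular section σ = 32M/(πd³), so d³ = 32M/(π σ_allow) = 32×1390000/(π×128.3) = 110400 mm³.
d = 47.97 mm.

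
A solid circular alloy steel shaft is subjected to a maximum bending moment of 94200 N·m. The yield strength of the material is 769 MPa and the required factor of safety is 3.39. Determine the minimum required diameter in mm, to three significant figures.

d = 162 mm

σ_allow = 769/3.39 = 226.8 MPa.
For a solid circular section σ = 32M/(πd³), so d³ = 32M/(π σ_allow) = 32×9.4200×10^7/(π×226.8) = 4.230×10^6 mm³.
d = 161.7 mm.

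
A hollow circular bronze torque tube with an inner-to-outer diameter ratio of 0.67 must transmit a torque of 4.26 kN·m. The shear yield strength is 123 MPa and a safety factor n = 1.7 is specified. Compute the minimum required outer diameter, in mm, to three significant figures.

d_o = 72.1 mm

τ_allow = 123/1.7 = 72.35 MPa.
For a hollow shaft τ = 16T/[πd_o³(1−k⁴)] with k = 0.67, so 1−k⁴ = 0.7985.
d_o³ = 16T/[π τ_allow (1−k⁴)] = 16×4260000/(π×72.35×0.7985) = 375500 mm³.
d_o = 72.15 mm.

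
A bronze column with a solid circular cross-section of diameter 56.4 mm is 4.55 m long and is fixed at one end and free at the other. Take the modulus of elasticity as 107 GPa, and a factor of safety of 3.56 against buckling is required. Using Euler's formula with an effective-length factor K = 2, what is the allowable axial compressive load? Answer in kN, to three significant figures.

P_allow = 1.78 kN

I = πd⁴/64 = π×56.4⁴/64 = 496700 mm⁴.
Effective length L_e = KL = 2×4.55 m = 9100 mm.
Euler critical load P_cr = π²EI/L_e² = π²×107000×496700/9100² = 6334 N.
P_allow = P_cr/n = 6334/3.56 = 1779 N.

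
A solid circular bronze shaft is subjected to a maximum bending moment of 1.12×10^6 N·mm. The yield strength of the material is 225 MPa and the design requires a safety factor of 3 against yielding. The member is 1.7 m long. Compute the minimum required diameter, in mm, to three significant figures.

d = 53.4 mm

σ_allow = 225/3 = 75.00 MPa.
For a solid circular section σ = 32M/(πd³), so d³ = 32M/(π σ_allow) = 32×1120000/(π×75.00) = 152100 mm³.
d = 53.38 mm.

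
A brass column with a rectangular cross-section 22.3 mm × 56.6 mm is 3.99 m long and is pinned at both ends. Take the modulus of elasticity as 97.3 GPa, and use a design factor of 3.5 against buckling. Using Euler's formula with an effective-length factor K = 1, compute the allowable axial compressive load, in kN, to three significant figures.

Buckling occurs about the weak axis: I_min = h·b³/12 = 56.6×22.3³/12 = 52310 mm⁴ (b = 22.3 mm is the smaller dimension).
Effective length L_e = KL = 1×3.99 m = 3990 mm.
Euler critical load P_cr = π²EI/L_e² = π²×97300×52310/3990² = 3155 N.
P_allow = P_cr/n = 3155/3.5 = 901.5 N.

P_allow = 0.901 kN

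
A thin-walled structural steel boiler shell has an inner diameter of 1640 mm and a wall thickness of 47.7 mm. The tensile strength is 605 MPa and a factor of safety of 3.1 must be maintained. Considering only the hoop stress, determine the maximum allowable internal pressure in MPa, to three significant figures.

p_allow = 11.4 MPa

σ_allow = 605/3.1 = 195.2 MPa.
σ_h = pD/(2t) → p_allow = 2σ_allow t/D = 2×195.2×47.7/1640 = 11.35 MPa.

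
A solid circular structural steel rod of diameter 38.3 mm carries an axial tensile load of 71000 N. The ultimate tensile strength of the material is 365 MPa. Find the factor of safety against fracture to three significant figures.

n = 5.92

A = πd²/4 = 1152 mm².
σ = F/A = 71000/1152 = 61.63 MPa.
n = 365/61.63 = 5.923.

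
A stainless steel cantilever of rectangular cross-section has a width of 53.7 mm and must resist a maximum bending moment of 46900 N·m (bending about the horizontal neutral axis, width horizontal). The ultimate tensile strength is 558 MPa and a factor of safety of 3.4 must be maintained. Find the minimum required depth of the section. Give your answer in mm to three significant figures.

σ_allow = 558/3.4 = 164.1 MPa.
For a rectangular section σ = 6M/(bh²), so h² = 6M/(b σ_allow) = 6×4.6900×10^7/(53.7×164.1) = 31930 mm².
h = 178.7 mm.

h = 179 mm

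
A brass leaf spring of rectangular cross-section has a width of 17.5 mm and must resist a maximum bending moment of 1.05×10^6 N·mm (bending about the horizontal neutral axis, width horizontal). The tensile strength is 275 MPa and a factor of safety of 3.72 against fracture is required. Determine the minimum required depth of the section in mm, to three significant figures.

σ_allow = 275/3.72 = 73.92 MPa.
For a rectangular section σ = 6M/(bh²), so h² = 6M/(b σ_allow) = 6×1050000/(17.5×73.92) = 4870 mm².
h = 69.78 mm.

h = 69.8 mm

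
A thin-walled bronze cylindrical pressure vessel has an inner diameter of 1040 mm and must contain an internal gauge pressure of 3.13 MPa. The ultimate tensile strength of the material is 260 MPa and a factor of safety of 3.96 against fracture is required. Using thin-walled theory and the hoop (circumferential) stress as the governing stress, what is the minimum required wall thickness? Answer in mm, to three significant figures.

σ_allow = 260/3.96 = 65.66 MPa.
Hoop stress σ_h = pD/(2t), so t = pD/(2σ_allow) = 3.13×1040/(2×65.66) = 24.79 mm.

t = 24.8 mm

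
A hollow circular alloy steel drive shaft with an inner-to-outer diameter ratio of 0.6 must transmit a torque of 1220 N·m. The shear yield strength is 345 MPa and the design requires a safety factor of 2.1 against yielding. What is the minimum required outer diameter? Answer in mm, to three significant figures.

d_o = 35.2 mm

τ_allow = 345/2.1 = 164.3 MPa.
For a hollow shaft τ = 16T/[πd_o³(1−k⁴)] with k = 0.6, so 1−k⁴ = 0.8704.
d_o³ = 16T/[π τ_allow (1−k⁴)] = 16×1220000/(π×164.3×0.8704) = 43450 mm³.
d_o = 35.16 mm.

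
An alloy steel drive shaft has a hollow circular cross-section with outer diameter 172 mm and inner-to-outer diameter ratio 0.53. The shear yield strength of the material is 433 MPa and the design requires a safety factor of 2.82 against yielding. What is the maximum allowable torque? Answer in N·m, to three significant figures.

T_allow = 1.41×10^5 N·m

τ_allow = 433/2.82 = 153.5 MPa.
For a hollow shaft T_allow = τ_allow·πd_o³(1−k⁴)/16 with 1−k⁴ = 0.9211, so πd_o³(1−k⁴)/16 = 920300 mm³.
T_allow = 153.5×920300 = 1.413×10^8 N·mm = 141300 N·m.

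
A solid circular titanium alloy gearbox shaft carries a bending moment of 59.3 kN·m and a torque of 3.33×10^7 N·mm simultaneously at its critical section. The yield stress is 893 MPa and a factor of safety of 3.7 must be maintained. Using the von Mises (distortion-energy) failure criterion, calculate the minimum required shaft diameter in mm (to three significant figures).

σ_allow = σ_y/n = 893/3.7 = 241.4 MPa.
For a solid shaft σ_b = 32M/(πd³) and τ = 16T/(πd³), so the von Mises stress is σ' = (16/πd³)·√(4M²+3T²).
√(4M²+3T²) = √(4×(5.930×10^7)² + 3×(3.330×10^7)²) = 1.319×10^8 N·mm.
d³ = 16×1.319×10^8/(π×241.4) = 2.783×10^6 mm³.
d = 140.7 mm.

d = 141 mm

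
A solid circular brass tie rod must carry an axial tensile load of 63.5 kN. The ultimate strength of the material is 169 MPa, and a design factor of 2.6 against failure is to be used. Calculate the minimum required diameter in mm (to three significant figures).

d = 35.3 mm

Allowable stress σ_allow = 169/2.6 = 65.00 MPa.
Required area A = F/σ_allow = 63500/65.00 = 976.9 mm².
A = πd²/4 → d = √(4A/π) = 35.27 mm.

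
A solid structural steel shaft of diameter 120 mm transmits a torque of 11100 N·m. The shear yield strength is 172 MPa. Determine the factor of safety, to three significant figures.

n = 5.26

τ = 16T/(πd³) = 16×1.1100×10^7/(π×120³) = 32.72 MPa.
n = τ_limit/τ = 172/32.72 = 5.257.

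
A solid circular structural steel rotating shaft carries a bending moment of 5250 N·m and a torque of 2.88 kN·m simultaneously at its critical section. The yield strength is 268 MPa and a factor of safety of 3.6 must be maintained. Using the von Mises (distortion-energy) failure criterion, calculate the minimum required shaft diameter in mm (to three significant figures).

d = 92.6 mm

σ_allow = σ_y/n = 268/3.6 = 74.44 MPa.
For a solid shaft σ_b = 32M/(πd³) and τ = 16T/(πd³), so the von Mises stress is σ' = (16/πd³)·√(4M²+3T²).
√(4M²+3T²) = √(4×(5.250×10^6)² + 3×(2.880×10^6)²) = 1.162×10^7 N·mm.
d³ = 16×1.162×10^7/(π×74.44) = 795300 mm³.
d = 92.65 mm.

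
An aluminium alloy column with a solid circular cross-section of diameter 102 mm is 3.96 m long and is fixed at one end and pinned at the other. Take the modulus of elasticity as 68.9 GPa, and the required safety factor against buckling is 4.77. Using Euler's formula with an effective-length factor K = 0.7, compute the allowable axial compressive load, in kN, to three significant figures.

P_allow = 98.6 kN

I = πd⁴/64 = π×102⁴/64 = 5.313×10^6 mm⁴.
Effective length L_e = KL = 0.7×3.96 m = 2772 mm.
Euler critical load P_cr = π²EI/L_e² = π²×68900×5.313×10^6/2772² = 470200 N.
P_allow = P_cr/n = 470200/4.77 = 98580 N.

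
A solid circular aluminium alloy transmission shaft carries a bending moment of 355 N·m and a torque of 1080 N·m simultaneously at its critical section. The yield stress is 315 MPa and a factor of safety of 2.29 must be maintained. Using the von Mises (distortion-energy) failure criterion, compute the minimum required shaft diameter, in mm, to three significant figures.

σ_allow = σ_y/n = 315/2.29 = 137.6 MPa.
For a solid shaft σ_b = 32M/(πd³) and τ = 16T/(πd³), so the von Mises stress is σ' = (16/πd³)·√(4M²+3T²).
√(4M²+3T²) = √(4×(355000)² + 3×(1.080×10^6)²) = 2.001×10^6 N·mm.
d³ = 16×2.001×10^6/(π×137.6) = 74080 mm³.
d = 42.00 mm.

d = 42.0 mm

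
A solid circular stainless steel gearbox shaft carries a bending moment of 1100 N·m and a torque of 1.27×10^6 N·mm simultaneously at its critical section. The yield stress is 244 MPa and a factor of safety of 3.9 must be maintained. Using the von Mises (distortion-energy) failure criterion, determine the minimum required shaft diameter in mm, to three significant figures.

d = 63.3 mm

σ_allow = σ_y/n = 244/3.9 = 62.56 MPa.
For a solid shaft σ_b = 32M/(πd³) and τ = 16T/(πd³), so the von Mises stress is σ' = (16/πd³)·√(4M²+3T²).
√(4M²+3T²) = √(4×(1.100×10^6)² + 3×(1.270×10^6)²) = 3.111×10^6 N·mm.
d³ = 16×3.111×10^6/(π×62.56) = 253300 mm³.
d = 63.27 mm.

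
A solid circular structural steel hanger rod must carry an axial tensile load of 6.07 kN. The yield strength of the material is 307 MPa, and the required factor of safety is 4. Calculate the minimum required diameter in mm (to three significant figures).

d = 10.0 mm

Allowable stress σ_allow = 307/4 = 76.75 MPa.
Required area A = F/σ_allow = 6070.0/76.75 = 79.09 mm².
A = πd²/4 → d = √(4A/π) = 10.03 mm.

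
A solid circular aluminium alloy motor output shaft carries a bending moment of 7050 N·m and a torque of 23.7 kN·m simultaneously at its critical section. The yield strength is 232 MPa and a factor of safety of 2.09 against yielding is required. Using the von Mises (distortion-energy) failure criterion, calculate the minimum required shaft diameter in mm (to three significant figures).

σ_allow = σ_y/n = 232/2.09 = 111.0 MPa.
For a solid shaft σ_b = 32M/(πd³) and τ = 16T/(πd³), so the von Mises stress is σ' = (16/πd³)·√(4M²+3T²).
√(4M²+3T²) = √(4×(7.050×10^6)² + 3×(2.370×10^7)²) = 4.340×10^7 N·mm.
d³ = 16×4.340×10^7/(π×111.0) = 1.991×10^6 mm³.
d = 125.8 mm.

d = 126 mm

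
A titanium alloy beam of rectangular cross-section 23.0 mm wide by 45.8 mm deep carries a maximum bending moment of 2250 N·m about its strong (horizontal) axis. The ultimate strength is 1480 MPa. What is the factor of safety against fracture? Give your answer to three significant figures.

Section modulus S = bh²/6 = 23.0×45.8²/6 = 8041 mm³.
σ = M/S = 2250000/8041 = 279.8 MPa.
n = 1480/279.8 = 5.289.

n = 5.29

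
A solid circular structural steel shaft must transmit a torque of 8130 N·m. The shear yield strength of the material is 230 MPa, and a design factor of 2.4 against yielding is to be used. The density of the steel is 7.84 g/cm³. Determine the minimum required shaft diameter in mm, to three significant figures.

Allowable shear stress τ_allow = 230/2.4 = 95.83 MPa.
For a solid shaft τ = 16T/(πd³), so d³ = 16T/(π τ_allow) = 16×8130000/(π×95.83) = 432100 mm³.
d = (432100)^(1/3) = 75.60 mm.

d = 75.6 mm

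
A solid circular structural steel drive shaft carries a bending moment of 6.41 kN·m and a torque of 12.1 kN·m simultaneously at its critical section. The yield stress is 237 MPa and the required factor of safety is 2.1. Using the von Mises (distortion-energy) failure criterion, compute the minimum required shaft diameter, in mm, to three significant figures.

d = 103 mm

σ_allow = σ_y/n = 237/2.1 = 112.9 MPa.
For a solid shaft σ_b = 32M/(πd³) and τ = 16T/(πd³), so the von Mises stress is σ' = (16/πd³)·√(4M²+3T²).
√(4M²+3T²) = √(4×(6.410×10^6)² + 3×(1.210×10^7)²) = 2.457×10^7 N·mm.
d³ = 16×2.457×10^7/(π×112.9) = 1.109×10^6 mm³.
d = 103.5 mm.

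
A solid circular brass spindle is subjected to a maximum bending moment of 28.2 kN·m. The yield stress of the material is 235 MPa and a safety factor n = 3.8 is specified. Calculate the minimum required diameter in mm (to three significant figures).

σ_allow = 235/3.8 = 61.84 MPa.
For a solid circular section σ = 32M/(πd³), so d³ = 32M/(π σ_allow) = 32×2.8200×10^7/(π×61.84) = 4.645×10^6 mm³.
d = 166.8 mm.

d = 167 mm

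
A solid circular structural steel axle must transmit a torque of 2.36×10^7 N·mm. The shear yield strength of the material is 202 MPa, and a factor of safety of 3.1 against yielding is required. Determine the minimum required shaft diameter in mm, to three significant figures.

Allowable shear stress τ_allow = 202/3.1 = 65.16 MPa.
For a solid shaft τ = 16T/(πd³), so d³ = 16T/(π τ_allow) = 16×2.3600×10^7/(π×65.16) = 1.845×10^6 mm³.
d = (1.845×10^6)^(1/3) = 122.6 mm.

d = 123 mm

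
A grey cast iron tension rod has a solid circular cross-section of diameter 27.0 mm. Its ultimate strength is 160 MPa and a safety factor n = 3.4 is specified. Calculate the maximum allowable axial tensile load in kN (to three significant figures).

F_allow = 26.9 kN

σ_allow = 160/3.4 = 47.06 MPa.
A = πd²/4 = π×27.0²/4 = 572.6 mm².
F_allow = σ_allow × A = 47.06×572.6 = 26940 N.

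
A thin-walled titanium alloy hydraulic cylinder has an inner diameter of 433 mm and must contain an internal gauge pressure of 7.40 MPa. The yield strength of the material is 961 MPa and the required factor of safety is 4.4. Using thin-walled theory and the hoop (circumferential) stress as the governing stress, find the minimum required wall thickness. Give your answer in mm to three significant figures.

σ_allow = 961/4.4 = 218.4 MPa.
Hoop stress σ_h = pD/(2t), so t = pD/(2σ_allow) = 7.40×433/(2×218.4) = 7.335 mm.

t = 7.34 mm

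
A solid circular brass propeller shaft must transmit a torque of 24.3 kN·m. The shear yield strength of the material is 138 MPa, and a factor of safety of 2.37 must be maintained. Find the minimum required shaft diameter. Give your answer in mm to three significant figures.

Allowable shear stress τ_allow = 138/2.37 = 58.23 MPa.
For a solid shaft τ = 16T/(πd³), so d³ = 16T/(π τ_allow) = 16×2.4300×10^7/(π×58.23) = 2.125×10^6 mm³.
d = (2.125×10^6)^(1/3) = 128.6 mm.

d = 129 mm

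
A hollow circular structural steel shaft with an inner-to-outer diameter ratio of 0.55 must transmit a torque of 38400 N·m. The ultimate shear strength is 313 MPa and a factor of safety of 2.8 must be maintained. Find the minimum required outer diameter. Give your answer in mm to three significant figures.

d_o = 124 mm

τ_allow = 313/2.8 = 111.8 MPa.
For a hollow shaft τ = 16T/[πd_o³(1−k⁴)] with k = 0.55, so 1−k⁴ = 0.9085.
d_o³ = 16T/[π τ_allow (1−k⁴)] = 16×3.8400×10^7/(π×111.8×0.9085) = 1.926×10^6 mm³.
d_o = 124.4 mm.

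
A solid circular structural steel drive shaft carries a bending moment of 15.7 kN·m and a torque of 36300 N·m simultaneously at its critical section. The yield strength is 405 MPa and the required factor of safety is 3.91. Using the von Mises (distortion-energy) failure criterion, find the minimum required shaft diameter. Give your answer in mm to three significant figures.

d = 151 mm

σ_allow = σ_y/n = 405/3.91 = 103.6 MPa.
For a solid shaft σ_b = 32M/(πd³) and τ = 16T/(πd³), so the von Mises stress is σ' = (16/πd³)·√(4M²+3T²).
√(4M²+3T²) = √(4×(1.570×10^7)² + 3×(3.630×10^7)²) = 7.028×10^7 N·mm.
d³ = 16×7.028×10^7/(π×103.6) = 3.456×10^6 mm³.
d = 151.2 mm.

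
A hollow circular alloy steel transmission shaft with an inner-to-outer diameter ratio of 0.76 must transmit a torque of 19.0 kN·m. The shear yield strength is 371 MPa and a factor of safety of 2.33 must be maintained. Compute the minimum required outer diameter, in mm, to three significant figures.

d_o = 97.0 mm

τ_allow = 371/2.33 = 159.2 MPa.
For a hollow shaft τ = 16T/[πd_o³(1−k⁴)] with k = 0.76, so 1−k⁴ = 0.6664.
d_o³ = 16T/[π τ_allow (1−k⁴)] = 16×1.9000×10^7/(π×159.2×0.6664) = 912000 mm³.
d_o = 96.98 mm.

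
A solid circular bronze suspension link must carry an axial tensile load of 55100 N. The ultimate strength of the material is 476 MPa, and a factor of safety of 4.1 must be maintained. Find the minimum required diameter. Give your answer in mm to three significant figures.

d = 24.6 mm

Allowable stress σ_allow = 476/4.1 = 116.1 MPa.
Required area A = F/σ_allow = 55100/116.1 = 474.6 mm².
A = πd²/4 → d = √(4A/π) = 24.58 mm.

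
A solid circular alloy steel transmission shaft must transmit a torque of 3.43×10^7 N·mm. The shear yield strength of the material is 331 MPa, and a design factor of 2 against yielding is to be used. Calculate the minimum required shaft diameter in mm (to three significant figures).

d = 102 mm

Allowable shear stress τ_allow = 331/2 = 165.5 MPa.
For a solid shaft τ = 16T/(πd³), so d³ = 16T/(π τ_allow) = 16×3.4300×10^7/(π×165.5) = 1.056×10^6 mm³.
d = (1.056×10^6)^(1/3) = 101.8 mm.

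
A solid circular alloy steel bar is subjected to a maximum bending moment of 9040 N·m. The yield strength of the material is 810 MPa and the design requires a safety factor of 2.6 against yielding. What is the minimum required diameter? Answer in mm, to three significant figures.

d = 66.6 mm

σ_allow = 810/2.6 = 311.5 MPa.
For a solid circular section σ = 32M/(πd³), so d³ = 32M/(π σ_allow) = 32×9040000/(π×311.5) = 295600 mm³.
d = 66.61 mm.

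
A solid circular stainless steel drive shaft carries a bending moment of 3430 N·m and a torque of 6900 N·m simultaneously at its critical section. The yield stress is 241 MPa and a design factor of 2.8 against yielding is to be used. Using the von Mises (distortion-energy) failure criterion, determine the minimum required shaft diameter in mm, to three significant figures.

d = 93.4 mm

σ_allow = σ_y/n = 241/2.8 = 86.07 MPa.
For a solid shaft σ_b = 32M/(πd³) and τ = 16T/(πd³), so the von Mises stress is σ' = (16/πd³)·√(4M²+3T²).
√(4M²+3T²) = √(4×(3.430×10^6)² + 3×(6.900×10^6)²) = 1.378×10^7 N·mm.
d³ = 16×1.378×10^7/(π×86.07) = 815400 mm³.
d = 93.42 mm.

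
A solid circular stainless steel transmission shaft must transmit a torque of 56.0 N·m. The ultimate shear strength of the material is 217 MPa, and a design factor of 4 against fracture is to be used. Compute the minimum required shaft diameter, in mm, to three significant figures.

d = 17.4 mm

Allowable shear stress τ_allow = 217/4 = 54.25 MPa.
For a solid shaft τ = 16T/(πd³), so d³ = 16T/(π τ_allow) = 16×56000/(π×54.25) = 5257 mm³.
d = (5257)^(1/3) = 17.39 mm.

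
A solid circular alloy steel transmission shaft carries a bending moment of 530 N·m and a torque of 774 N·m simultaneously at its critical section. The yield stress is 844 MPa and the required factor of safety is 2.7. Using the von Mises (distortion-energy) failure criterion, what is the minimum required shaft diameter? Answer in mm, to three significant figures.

σ_allow = σ_y/n = 844/2.7 = 312.6 MPa.
For a solid shaft σ_b = 32M/(πd³) and τ = 16T/(πd³), so the von Mises stress is σ' = (16/πd³)·√(4M²+3T²).
√(4M²+3T²) = √(4×(530000)² + 3×(774000)²) = 1.709×10^6 N·mm.
d³ = 16×1.709×10^6/(π×312.6) = 27840 mm³.
d = 30.31 mm.

d = 30.3 mm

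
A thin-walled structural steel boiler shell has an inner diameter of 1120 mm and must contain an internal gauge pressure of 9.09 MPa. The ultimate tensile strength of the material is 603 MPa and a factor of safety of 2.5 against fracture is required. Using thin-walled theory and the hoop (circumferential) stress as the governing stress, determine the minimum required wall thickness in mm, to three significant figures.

t = 21.1 mm

σ_allow = 603/2.5 = 241.2 MPa.
Hoop stress σ_h = pD/(2t), so t = pD/(2σ_allow) = 9.09×1120/(2×241.2) = 21.10 mm.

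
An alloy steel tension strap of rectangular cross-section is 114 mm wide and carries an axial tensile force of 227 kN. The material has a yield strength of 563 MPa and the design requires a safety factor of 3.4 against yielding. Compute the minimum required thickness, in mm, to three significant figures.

σ_allow = 563/3.4 = 165.6 MPa.
Required area A = F/σ_allow = 227000/165.6 = 1371 mm².
t = A/w = 1371/114 = 12.03 mm.

t = 12.0 mm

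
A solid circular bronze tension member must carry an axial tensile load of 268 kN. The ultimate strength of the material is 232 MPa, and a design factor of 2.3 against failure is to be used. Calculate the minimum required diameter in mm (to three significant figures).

d = 58.2 mm

Allowable stress σ_allow = 232/2.3 = 100.9 MPa.
Required area A = F/σ_allow = 268000/100.9 = 2657 mm².
A = πd²/4 → d = √(4A/π) = 58.16 mm.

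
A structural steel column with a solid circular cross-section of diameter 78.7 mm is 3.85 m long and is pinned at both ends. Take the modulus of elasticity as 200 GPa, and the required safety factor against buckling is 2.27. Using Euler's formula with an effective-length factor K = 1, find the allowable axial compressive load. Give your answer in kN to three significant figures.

P_allow = 110 kN

I = πd⁴/64 = π×78.7⁴/64 = 1.883×10^6 mm⁴.
Effective length L_e = KL = 1×3.85 m = 3850 mm.
Euler critical load P_cr = π²EI/L_e² = π²×200000×1.883×10^6/3850² = 250800 N.
P_allow = P_cr/n = 250800/2.27 = 110500 N.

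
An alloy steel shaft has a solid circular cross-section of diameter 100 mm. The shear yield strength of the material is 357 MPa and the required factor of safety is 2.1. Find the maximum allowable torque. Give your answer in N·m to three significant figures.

τ_allow = 357/2.1 = 170.0 MPa.
For a solid shaft T_allow = τ_allow·πd³/16; πd³/16 = π×100³/16 = 196300 mm³.
T_allow = 170.0×196300 = 3.338×10^7 N·mm = 33380 N·m.

T_allow = 33400 N·m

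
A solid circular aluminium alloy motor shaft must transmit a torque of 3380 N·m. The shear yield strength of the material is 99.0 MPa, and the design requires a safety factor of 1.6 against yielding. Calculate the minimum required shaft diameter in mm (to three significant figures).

d = 65.3 mm

Allowable shear stress τ_allow = 99.0/1.6 = 61.88 MPa.
For a solid shaft τ = 16T/(πd³), so d³ = 16T/(π τ_allow) = 16×3380000/(π×61.88) = 278200 mm³.
d = (278200)^(1/3) = 65.28 mm.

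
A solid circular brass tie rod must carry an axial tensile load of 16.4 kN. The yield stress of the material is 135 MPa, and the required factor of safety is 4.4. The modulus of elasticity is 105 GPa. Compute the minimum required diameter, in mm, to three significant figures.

d = 26.1 mm

Allowable stress σ_allow = 135/4.4 = 30.68 MPa.
Required area A = F/σ_allow = 16400/30.68 = 534.5 mm².
A = πd²/4 → d = √(4A/π) = 26.09 mm.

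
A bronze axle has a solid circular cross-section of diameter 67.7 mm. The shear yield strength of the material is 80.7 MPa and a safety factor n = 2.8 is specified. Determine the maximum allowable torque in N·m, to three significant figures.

T_allow = 1760 N·m

τ_allow = 80.7/2.8 = 28.82 MPa.
For a solid shaft T_allow = τ_allow·πd³/16; πd³/16 = π×67.7³/16 = 60930 mm³.
T_allow = 28.82×60930 = 1.756×10^6 N·mm = 1756 N·m.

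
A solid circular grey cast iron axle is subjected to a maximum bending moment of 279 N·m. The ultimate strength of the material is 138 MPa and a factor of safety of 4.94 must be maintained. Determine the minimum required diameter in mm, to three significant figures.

d = 46.7 mm

σ_allow = 138/4.94 = 27.94 MPa.
For a solid circular section σ = 32M/(πd³), so d³ = 32M/(π σ_allow) = 32×279000/(π×27.94) = 101700 mm³.
d = 46.68 mm.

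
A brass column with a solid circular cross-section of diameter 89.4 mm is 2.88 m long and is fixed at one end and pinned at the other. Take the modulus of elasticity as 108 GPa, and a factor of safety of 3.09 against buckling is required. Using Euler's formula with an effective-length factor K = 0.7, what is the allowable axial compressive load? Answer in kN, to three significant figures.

I = πd⁴/64 = π×89.4⁴/64 = 3.136×10^6 mm⁴.
Effective length L_e = KL = 0.7×2.88 m = 2016 mm.
Euler critical load P_cr = π²EI/L_e² = π²×108000×3.136×10^6/2016² = 822400 N.
P_allow = P_cr/n = 822400/3.09 = 266100 N.

P_allow = 266 kN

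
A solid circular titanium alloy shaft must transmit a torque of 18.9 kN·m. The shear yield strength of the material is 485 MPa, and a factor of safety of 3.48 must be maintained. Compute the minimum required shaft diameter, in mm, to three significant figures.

Allowable shear stress τ_allow = 485/3.48 = 139.4 MPa.
For a solid shaft τ = 16T/(πd³), so d³ = 16T/(π τ_allow) = 16×1.8900×10^7/(π×139.4) = 690700 mm³.
d = (690700)^(1/3) = 88.39 mm.

d = 88.4 mm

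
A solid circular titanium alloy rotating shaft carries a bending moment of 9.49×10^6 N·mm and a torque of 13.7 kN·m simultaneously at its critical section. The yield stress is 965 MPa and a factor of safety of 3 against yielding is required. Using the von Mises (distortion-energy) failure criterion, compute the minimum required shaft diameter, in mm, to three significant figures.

σ_allow = σ_y/n = 965/3 = 321.7 MPa.
For a solid shaft σ_b = 32M/(πd³) and τ = 16T/(πd³), so the von Mises stress is σ' = (16/πd³)·√(4M²+3T²).
√(4M²+3T²) = √(4×(9.490×10^6)² + 3×(1.370×10^7)²) = 3.039×10^7 N·mm.
d³ = 16×3.039×10^7/(π×321.7) = 481100 mm³.
d = 78.36 mm.

d = 78.4 mm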